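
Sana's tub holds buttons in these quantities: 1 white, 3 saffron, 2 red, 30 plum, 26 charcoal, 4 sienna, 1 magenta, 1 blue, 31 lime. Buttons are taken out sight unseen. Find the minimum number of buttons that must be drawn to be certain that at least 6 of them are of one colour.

28

By the pigeonhole principle, put each drawn button into a box by colour. The largest draw with every box below 6 takes min(count, 5) from each colour; colours with fewer than 5 contribute all they have.
Σ min(cᵢ, 5) = 1 + 3 + 2 + 5 + 5 + 4 + 1 + 1 + 5 = 27.
Draw number 27 + 1 = 28 must push one box to 6.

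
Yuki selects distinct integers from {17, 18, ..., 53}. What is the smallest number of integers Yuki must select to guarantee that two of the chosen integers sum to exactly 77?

Two chosen integers sum to 77 exactly when both halves of some pair {x, 77−x} with 24 ≤ x ≤ 77−x ≤ 53 are chosen — 15 such pairs.
The remaining 7 elements (those with no distinct partner in range) can never complete a 77-sum, so the worst case takes all of them and one from each pair: 7 + 15 = 22.
The 23rd integer has to be the second member of some pair, so 22 + 1 = 23.

23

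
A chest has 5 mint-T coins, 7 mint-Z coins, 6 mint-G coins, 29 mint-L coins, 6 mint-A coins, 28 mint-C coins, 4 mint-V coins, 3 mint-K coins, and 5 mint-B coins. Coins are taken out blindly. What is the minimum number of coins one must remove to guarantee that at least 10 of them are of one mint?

55

Put each drawn coin into a box by mint. The largest draw with every box below 10 takes min(count, 9) from each mint; mints with fewer than 9 contribute all they have.
Σ min(cᵢ, 9) = 5 + 7 + 6 + 9 + 6 + 9 + 4 + 3 + 5 = 54.
Draw number 54 + 1 = 55 must push one box to 10.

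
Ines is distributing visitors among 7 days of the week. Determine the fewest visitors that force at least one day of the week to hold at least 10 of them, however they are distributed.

With 63 visitors one could put exactly 9 in each of the 7 days of the week, and no day of the week would reach 10.
One more visitor must land in a day of the week that already has 9, giving it 10.
So 7 × 9 + 1 = 64 visitors are required.

64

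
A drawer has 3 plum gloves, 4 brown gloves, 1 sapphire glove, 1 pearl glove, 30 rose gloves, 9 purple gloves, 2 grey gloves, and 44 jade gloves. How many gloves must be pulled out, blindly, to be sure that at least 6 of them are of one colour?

27

Pigeonhole: put each drawn glove into a box by colour. The largest draw with every box below 6 takes min(count, 5) from each colour; colours with fewer than 5 contribute all they have.
Σ min(cᵢ, 5) = 3 + 4 + 1 + 1 + 5 + 5 + 2 + 5 = 26.
Draw number 26 + 1 = 27 must push one box to 6.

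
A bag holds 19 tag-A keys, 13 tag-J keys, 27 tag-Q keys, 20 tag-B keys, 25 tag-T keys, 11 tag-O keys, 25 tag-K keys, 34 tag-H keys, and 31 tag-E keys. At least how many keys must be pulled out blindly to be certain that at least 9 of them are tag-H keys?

In the worst case for collecting tag-H keys, every non-tag-H key comes out first.
There are 19 + 13 + 27 + 20 + 25 + 11 + 25 + 31 = 171 non-tag-H keys altogether.
After those, each further key must be tag-H, so 171 + 9 = 180 draws guarantee 9 tag-H keys.

180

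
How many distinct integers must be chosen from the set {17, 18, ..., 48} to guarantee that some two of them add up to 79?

Group the elements by complementary pair {x, 79−x}: {31,48}, {32,47}, {33,46}, …, giving 9 two-element pairs and 14 integers whose partner 79−x falls outside [17,48].
Treating each of those 23 groups as a pigeonhole, one can pick one integer per group — 23 integers — with no two summing to 79.
The 24th integer lands in an occupied pair, forcing a sum of 79.

24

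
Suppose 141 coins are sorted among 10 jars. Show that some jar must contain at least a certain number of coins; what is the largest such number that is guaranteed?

By pigeonhole, the 10 jars are the holes and the 141 coins are the pigeons.
If every jar held at most 14 coins, the total would be at most 10 × 14 = 140, which is less than 141.
So some jar holds at least ⌈141/10⌉ = 15 coins.

15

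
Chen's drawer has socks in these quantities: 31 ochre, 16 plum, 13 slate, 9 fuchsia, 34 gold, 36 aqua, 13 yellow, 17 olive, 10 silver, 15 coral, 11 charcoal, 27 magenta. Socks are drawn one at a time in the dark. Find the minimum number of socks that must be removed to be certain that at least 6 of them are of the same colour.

61

An adversary could hand out at most 5 socks per colour: 5 + 5 + 5 + 5 + 5 + 5 + 5 + 5 + 5 + 5 + 5 + 5 = 60 socks and still no colour has 6.
One more sock lands in a colour already at 5, so 61 draws are enough and 60 are not.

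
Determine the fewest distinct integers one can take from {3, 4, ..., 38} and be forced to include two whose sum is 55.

Group the elements by complementary pair {x, 55−x}: {17,38}, {18,37}, {19,36}, …, giving 11 two-element pairs and 14 integers whose partner 55−x falls outside [3,38].
By pigeonhole, treating each of those 25 groups as a pigeonhole, one can pick one integer per group — 25 integers — with no two summing to 55.
The 26th integer lands in an occupied pair, forcing a sum of 55.

26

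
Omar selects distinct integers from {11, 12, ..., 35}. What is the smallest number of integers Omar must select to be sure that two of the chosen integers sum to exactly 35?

Group the elements by complementary pair {x, 35−x}: {11,24}, {12,23}, {13,22}, …, giving 7 two-element pairs and 11 integers whose partner 35−x falls outside [11,35].
By the pigeonhole principle, treating each of those 18 groups as a pigeonhole, one can pick one integer per group — 18 integers — with no two summing to 35.
The 19th integer lands in an occupied pair, forcing a sum of 35.

19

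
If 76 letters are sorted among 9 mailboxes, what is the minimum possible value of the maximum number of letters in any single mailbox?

9

By pigeonhole, the 9 mailboxes are the holes and the 76 letters are the pigeons.
If every mailbox held at most 8 letters, the total would be at most 9 × 8 = 72, which is less than 76.
So some mailbox holds at least ⌈76/9⌉ = 9 letters.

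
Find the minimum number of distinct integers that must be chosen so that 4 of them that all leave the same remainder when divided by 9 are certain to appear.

28

The 9 residue classes mod 9 are the pigeonholes.
With 27 integers one could put 3 in each residue class and have no class reach 4.
The 28th integer pushes some class to 4, so 9·3 + 1 = 28.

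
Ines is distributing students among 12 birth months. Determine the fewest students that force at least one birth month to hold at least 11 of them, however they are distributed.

121

With 120 students one could put exactly 10 in each of the 12 birth months, and no birth month would reach 11.
By the pigeonhole principle, one more student must land in a birth month that already has 10, giving it 11.
So 12 × 10 + 1 = 121 students are required.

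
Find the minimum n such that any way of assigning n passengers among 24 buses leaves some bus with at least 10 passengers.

With 216 passengers one could put exactly 9 in each of the 24 buses, and no bus would reach 10.
By the pigeonhole principle, one more passenger must land in a bus that already has 9, giving it 10.
So 24 × 9 + 1 = 217 passengers are required.

217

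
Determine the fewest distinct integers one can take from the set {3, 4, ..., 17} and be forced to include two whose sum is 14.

Two chosen integers sum to 14 exactly when both halves of some pair {x, 14−x} with 3 ≤ x ≤ 14−x ≤ 11 are chosen — 4 such pairs.
The remaining 7 elements (those with no distinct partner in range) can never complete a 14-sum, so the worst case takes all of them and one from each pair: 7 + 4 = 11.
Pigeonhole: the 12th integer has to be the second member of some pair, so 11 + 1 = 12.

12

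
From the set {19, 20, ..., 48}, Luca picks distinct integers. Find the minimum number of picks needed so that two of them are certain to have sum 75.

Two chosen integers sum to 75 exactly when both halves of some pair {x, 75−x} with 27 ≤ x ≤ 75−x ≤ 48 are chosen — 11 such pairs.
The remaining 8 elements (those with no distinct partner in range) can never complete a 75-sum, so the worst case takes all of them and one from each pair: 8 + 11 = 19.
The 20th integer has to be the second member of some pair, so 19 + 1 = 20.

20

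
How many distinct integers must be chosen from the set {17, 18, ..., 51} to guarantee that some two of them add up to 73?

21

A set avoiding the sum 73 can contain at most one of each pair {x, 73−x}, plus the 5 elements whose complement lies outside the range.
The integers 17, …, 36 (20 of them) are such a set: any two sum to at least 17+18 = 35 and at most 35+36 = 71 < 73.
By pigeonhole, any 21st integer completes one of the 15 pairs, so 21 choices force a sum of 73.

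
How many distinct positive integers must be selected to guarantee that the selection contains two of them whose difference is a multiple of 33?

34

Integers whose pairwise differences are multiples of 33 are exactly those sharing a remainder mod 33. The 33 residue classes mod 33 are the pigeonholes.
With 33 integers one could put 1 in each residue class and have no class reach 2.
The 34th integer pushes some class to 2, so 33·1 + 1 = 34.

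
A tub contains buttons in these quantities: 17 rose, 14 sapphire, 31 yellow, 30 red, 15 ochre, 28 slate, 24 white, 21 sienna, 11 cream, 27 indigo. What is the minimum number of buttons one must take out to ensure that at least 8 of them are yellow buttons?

195

In the worst case for collecting yellow buttons, every non-yellow button comes out first.
There are 17 + 14 + 30 + 15 + 28 + 24 + 21 + 11 + 27 = 187 non-yellow buttons altogether.
After those, each further button must be yellow, so 187 + 8 = 195 draws guarantee 8 yellow buttons.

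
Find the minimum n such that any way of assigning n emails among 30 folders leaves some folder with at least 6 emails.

With 150 emails one could put exactly 5 in each of the 30 folders, and no folder would reach 6.
One more email must land in a folder that already has 5, giving it 6.
So 30 × 5 + 1 = 151 emails are required.

151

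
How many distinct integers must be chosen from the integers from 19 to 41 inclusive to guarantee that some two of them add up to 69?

Group the elements by complementary pair {x, 69−x}: {28,41}, {29,40}, {30,39}, …, giving 7 two-element pairs and 9 integers whose partner 69−x falls outside [19,41].
Treating each of those 16 groups as a pigeonhole, one can pick one integer per group — 16 integers — with no two summing to 69.
The 17th integer lands in an occupied pair, forcing a sum of 69.

17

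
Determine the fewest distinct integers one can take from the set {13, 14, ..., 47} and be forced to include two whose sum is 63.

A set avoiding the sum 63 can contain at most one of each pair {x, 63−x}, plus the 3 elements whose complement lies outside the range.
The integers 13, …, 31 (19 of them) are such a set: any two sum to at least 13+14 = 27 and at most 30+31 = 61 < 63.
Pigeonhole: any 20th integer completes one of the 16 pairs, so 20 choices force a sum of 63.

20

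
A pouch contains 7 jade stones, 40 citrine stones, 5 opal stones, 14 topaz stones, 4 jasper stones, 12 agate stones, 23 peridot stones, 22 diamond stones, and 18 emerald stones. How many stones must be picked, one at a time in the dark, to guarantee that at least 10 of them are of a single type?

71

An adversary could hand out at most 9 stones per type (jade, opal, jasper run out sooner): 7 + 9 + 5 + 9 + 4 + 9 + 9 + 9 + 9 = 70 stones and still no type has 10.
By pigeonhole, one more stone lands in a type already at 9, so 71 draws are enough and 70 are not.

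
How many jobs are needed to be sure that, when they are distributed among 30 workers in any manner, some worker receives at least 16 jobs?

451

With 450 jobs one could put exactly 15 in each of the 30 workers, and no worker would reach 16.
One more job must land in a worker that already has 15, giving it 16.
So 30 × 15 + 1 = 451 jobs are required.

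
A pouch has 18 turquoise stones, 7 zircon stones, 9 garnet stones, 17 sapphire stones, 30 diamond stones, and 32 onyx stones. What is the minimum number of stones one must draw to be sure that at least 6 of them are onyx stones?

In the worst case for collecting onyx stones, every non-onyx stone comes out first.
There are 18 + 7 + 9 + 17 + 30 = 81 non-onyx stones altogether.
After those, each further stone must be onyx, so 81 + 6 = 87 draws guarantee 6 onyx stones.

87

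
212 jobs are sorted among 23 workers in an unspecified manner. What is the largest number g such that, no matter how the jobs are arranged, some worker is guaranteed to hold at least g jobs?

By pigeonhole, the 23 workers are the holes and the 212 jobs are the pigeons.
If every worker held at most 9 jobs, the total would be at most 23 × 9 = 207, which is less than 212.
So some worker holds at least ⌈212/23⌉ = 10 jobs.

10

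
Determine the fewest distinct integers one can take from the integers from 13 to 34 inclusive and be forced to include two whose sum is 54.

16

A set avoiding the sum 54 can contain at most one of each pair {x, 54−x}, plus the 8 elements whose complement lies outside the range or equal to its own complement.
The integers 13, …, 27 (15 of them) are such a set: any two sum to at least 13+14 = 27 and at most 26+27 = 53 < 54.
Any 16th integer completes one of the 7 pairs, so 16 choices force a sum of 54.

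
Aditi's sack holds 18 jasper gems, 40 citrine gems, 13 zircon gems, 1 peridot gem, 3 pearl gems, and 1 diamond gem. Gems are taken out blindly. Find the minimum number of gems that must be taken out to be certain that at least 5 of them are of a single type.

18

The 6 types are the holes; the gems drawn are the pigeons.
To avoid 5 of any one type, the worst case takes at most 4 of each type, or every gem of a type that has fewer than 4.
That gives 4 + 4 + 4 + 1 + 3 + 1 = 17 gems with no type reaching 5.
The next gem forces some type to 5, so 17 + 1 = 18.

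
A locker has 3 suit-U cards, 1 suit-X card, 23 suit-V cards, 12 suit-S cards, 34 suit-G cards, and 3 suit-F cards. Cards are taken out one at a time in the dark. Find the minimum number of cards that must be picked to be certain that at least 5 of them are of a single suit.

Put each drawn card into a box by suit. The largest draw with every box below 5 takes min(count, 4) from each suit; suits with fewer than 4 contribute all they have.
Σ min(cᵢ, 4) = 3 + 1 + 4 + 4 + 4 + 3 = 19.
Draw number 19 + 1 = 20 must push one box to 5.

20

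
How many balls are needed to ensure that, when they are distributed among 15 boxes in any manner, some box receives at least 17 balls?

241

With 240 balls one could put exactly 16 in each of the 15 boxes, and no box would reach 17.
By pigeonhole, one more ball must land in a box that already has 16, giving it 17.
So 15 × 16 + 1 = 241 balls are required.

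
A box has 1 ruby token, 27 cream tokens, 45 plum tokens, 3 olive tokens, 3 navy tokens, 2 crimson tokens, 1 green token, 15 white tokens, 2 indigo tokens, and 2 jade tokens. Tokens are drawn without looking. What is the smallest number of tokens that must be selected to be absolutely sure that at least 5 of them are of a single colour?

An adversary could hand out at most 4 tokens per colour (7 colours run out sooner): 1 + 4 + 4 + 3 + 3 + 2 + 1 + 4 + 2 + 2 = 26 tokens and still no colour has 5.
One more token lands in a colour already at 4, so 27 draws are enough and 26 are not.

27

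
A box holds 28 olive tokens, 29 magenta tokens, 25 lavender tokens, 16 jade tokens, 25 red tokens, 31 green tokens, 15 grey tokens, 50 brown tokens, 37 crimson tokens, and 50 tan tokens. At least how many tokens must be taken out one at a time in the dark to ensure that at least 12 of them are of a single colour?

An adversary could hand out at most 11 tokens per colour: 11 + 11 + 11 + 11 + 11 + 11 + 11 + 11 + 11 + 11 = 110 tokens and still no colour has 12.
By the pigeonhole principle, one more token lands in a colour already at 11, so 111 draws are enough and 110 are not.

111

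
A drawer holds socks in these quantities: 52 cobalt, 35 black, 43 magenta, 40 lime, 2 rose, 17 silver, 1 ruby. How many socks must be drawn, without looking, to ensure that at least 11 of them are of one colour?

An adversary could hand out at most 10 socks per colour (rose, ruby run out sooner): 10 + 10 + 10 + 10 + 2 + 10 + 1 = 53 socks and still no colour has 11.
By pigeonhole, one more sock lands in a colour already at 10, so 54 draws are enough and 53 are not.

54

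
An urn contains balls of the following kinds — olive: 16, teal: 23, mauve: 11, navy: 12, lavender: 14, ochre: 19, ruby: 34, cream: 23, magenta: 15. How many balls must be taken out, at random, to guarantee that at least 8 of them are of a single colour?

Put each drawn ball into a box by colour. The largest draw with every box below 8 takes min(count, 7) from each colour.
Σ min(cᵢ, 7) = 7 + 7 + 7 + 7 + 7 + 7 + 7 + 7 + 7 = 63.
Draw number 63 + 1 = 64 must push one box to 8.

64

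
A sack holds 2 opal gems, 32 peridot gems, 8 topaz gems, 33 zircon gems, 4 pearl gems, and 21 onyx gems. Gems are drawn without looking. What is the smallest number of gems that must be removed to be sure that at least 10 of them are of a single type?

42

An adversary could hand out at most 9 gems per type (opal, topaz, pearl run out sooner): 2 + 9 + 8 + 9 + 4 + 9 = 41 gems and still no type has 10.
By pigeonhole, one more gem lands in a type already at 9, so 42 draws are enough and 41 are not.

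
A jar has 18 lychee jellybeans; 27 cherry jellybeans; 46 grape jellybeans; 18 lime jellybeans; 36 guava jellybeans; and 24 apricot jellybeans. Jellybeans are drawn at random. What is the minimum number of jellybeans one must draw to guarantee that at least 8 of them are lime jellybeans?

159

In the worst case for collecting lime jellybeans, every non-lime jellybean comes out first.
There are 18 + 27 + 46 + 36 + 24 = 151 non-lime jellybeans altogether.
After those, each further jellybean must be lime, so 151 + 8 = 159 draws guarantee 8 lime jellybeans.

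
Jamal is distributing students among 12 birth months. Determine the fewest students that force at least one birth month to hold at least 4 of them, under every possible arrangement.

37

With 36 students one could put exactly 3 in each of the 12 birth months, and no birth month would reach 4.
By the pigeonhole principle, one more student must land in a birth month that already has 3, giving it 4.
So 12 × 3 + 1 = 37 students are required.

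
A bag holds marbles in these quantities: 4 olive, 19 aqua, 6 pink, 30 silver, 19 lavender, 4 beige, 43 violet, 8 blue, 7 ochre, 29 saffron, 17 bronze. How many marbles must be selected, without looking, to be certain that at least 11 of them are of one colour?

An adversary could hand out at most 10 marbles per colour (5 colours run out sooner): 4 + 10 + 6 + 10 + 10 + 4 + 10 + 8 + 7 + 10 + 10 = 89 marbles and still no colour has 11.
By the pigeonhole principle, one more marble lands in a colour already at 10, so 90 draws are enough and 89 are not.

90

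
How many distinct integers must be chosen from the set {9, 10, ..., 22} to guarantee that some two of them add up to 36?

A set avoiding the sum 36 can contain at most one of each pair {x, 36−x}, plus the 6 elements whose complement lies outside the range or equal to its own complement.
The integers 9, …, 18 (10 of them) are such a set: any two sum to at least 9+10 = 19 and at most 17+18 = 35 < 36.
Any 11th integer completes one of the 4 pairs, so 11 choices force a sum of 36.

11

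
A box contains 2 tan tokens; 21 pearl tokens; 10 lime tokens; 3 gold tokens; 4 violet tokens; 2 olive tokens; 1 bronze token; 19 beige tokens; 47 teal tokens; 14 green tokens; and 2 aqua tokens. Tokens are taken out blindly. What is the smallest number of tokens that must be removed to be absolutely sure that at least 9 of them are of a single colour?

An adversary could hand out at most 8 tokens per colour (6 colours run out sooner): 2 + 8 + 8 + 3 + 4 + 2 + 1 + 8 + 8 + 8 + 2 = 54 tokens and still no colour has 9.
One more token lands in a colour already at 8, so 55 draws are enough and 54 are not.

55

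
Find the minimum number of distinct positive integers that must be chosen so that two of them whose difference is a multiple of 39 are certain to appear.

40

Integers whose pairwise differences are multiples of 39 are exactly those sharing a remainder mod 39. By pigeonhole, the 39 residue classes mod 39 are the pigeonholes.
With 39 integers one could put 1 in each residue class and have no class reach 2.
The 40th integer pushes some class to 2, so 39·1 + 1 = 40.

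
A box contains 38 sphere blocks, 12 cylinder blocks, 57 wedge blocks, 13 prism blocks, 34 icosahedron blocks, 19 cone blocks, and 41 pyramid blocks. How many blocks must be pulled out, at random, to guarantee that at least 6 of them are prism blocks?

In the worst case for collecting prism blocks, every non-prism block comes out first.
There are 38 + 12 + 57 + 34 + 19 + 41 = 201 non-prism blocks altogether.
After those, each further block must be prism, so 201 + 6 = 207 draws guarantee 6 prism blocks.

207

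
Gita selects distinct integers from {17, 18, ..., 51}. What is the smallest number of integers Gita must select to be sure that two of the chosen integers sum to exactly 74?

Two chosen integers sum to 74 exactly when both halves of some pair {x, 74−x} with 23 ≤ x ≤ 74−x ≤ 51 are chosen — 14 such pairs.
The remaining 7 elements (those with no distinct partner in range) can never complete a 74-sum, so the worst case takes all of them and one from each pair: 7 + 14 = 21.
The 22nd integer has to be the second member of some pair, so 21 + 1 = 22.

22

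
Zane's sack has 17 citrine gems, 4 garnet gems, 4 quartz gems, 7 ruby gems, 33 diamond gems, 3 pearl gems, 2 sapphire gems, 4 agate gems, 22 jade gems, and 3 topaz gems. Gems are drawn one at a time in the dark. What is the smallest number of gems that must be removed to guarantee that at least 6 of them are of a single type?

Put each drawn gem into a box by type. The largest draw with every box below 6 takes min(count, 5) from each type; types with fewer than 5 contribute all they have.
Σ min(cᵢ, 5) = 5 + 4 + 4 + 5 + 5 + 3 + 2 + 4 + 5 + 3 = 40.
Draw number 40 + 1 = 41 must push one box to 6.

41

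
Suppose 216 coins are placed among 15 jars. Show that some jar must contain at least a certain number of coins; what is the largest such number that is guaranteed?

15

The 15 jars are the holes and the 216 coins are the pigeons.
If every jar held at most 14 coins, the total would be at most 15 × 14 = 210, which is less than 216.
So some jar holds at least ⌈216/15⌉ = 15 coins.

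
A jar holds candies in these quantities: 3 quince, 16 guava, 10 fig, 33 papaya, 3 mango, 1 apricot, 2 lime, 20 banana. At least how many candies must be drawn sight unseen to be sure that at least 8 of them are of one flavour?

38

Pigeonhole: put each drawn candy into a box by flavour. The largest draw with every box below 8 takes min(count, 7) from each flavour; flavours with fewer than 7 contribute all they have.
Σ min(cᵢ, 7) = 3 + 7 + 7 + 7 + 3 + 1 + 2 + 7 = 37.
Draw number 37 + 1 = 38 must push one box to 8.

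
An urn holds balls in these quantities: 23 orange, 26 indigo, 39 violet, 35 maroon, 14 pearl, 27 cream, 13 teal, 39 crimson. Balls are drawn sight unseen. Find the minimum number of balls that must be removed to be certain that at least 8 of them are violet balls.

In the worst case for collecting violet balls, every non-violet ball comes out first.
There are 23 + 26 + 35 + 14 + 27 + 13 + 39 = 177 non-violet balls altogether.
After those, each further ball must be violet, so 177 + 8 = 185 draws guarantee 8 violet balls.

185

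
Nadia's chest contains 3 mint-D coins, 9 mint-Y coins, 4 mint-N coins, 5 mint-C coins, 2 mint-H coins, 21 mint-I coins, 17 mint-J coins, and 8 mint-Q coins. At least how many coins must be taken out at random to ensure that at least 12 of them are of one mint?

54

Pigeonhole: the 8 mints are the holes; the coins drawn are the pigeons.
To avoid 12 of any one mint, the worst case takes at most 11 of each mint, or every coin of a mint that has fewer than 11.
That gives 3 + 9 + 4 + 5 + 2 + 11 + 11 + 8 = 53 coins with no mint reaching 12.
The next coin forces some mint to 12, so 53 + 1 = 54.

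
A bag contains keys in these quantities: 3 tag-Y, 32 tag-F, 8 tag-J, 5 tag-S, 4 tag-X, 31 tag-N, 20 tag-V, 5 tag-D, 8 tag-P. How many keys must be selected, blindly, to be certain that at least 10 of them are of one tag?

61

An adversary could hand out at most 9 keys per tag (6 tags run out sooner): 3 + 9 + 8 + 5 + 4 + 9 + 9 + 5 + 8 = 60 keys and still no tag has 10.
By the pigeonhole principle, one more key lands in a tag already at 9, so 61 draws are enough and 60 are not.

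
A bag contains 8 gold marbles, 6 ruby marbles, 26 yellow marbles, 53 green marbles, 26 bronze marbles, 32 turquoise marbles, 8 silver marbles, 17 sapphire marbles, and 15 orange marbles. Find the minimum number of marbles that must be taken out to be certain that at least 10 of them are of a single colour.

An adversary could hand out at most 9 marbles per colour (gold, ruby, silver run out sooner): 8 + 6 + 9 + 9 + 9 + 9 + 8 + 9 + 9 = 76 marbles and still no colour has 10.
By pigeonhole, one more marble lands in a colour already at 9, so 77 draws are enough and 76 are not.

77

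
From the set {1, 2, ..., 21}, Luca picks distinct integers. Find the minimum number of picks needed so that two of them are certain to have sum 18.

14

A set avoiding the sum 18 can contain at most one of each pair {x, 18−x}, plus the 5 elements whose complement lies outside the range or equal to its own complement.
The integers 9, …, 21 (13 of them) are such a set: any two sum to at least 9+10 = 19 > 18.
By the pigeonhole principle, any 14th integer completes one of the 8 pairs, so 14 choices force a sum of 18.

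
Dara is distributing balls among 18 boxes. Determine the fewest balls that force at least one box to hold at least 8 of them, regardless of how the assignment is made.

With 126 balls one could put exactly 7 in each of the 18 boxes, and no box would reach 8.
One more ball must land in a box that already has 7, giving it 8.
So 18 × 7 + 1 = 127 balls are required.

127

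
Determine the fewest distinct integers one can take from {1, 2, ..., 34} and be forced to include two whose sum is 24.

24

Group the elements by complementary pair {x, 24−x}: {1,23}, {2,22}, {3,21}, …, giving 11 two-element pairs; the single value 12 (it cannot pair with itself since the integers are distinct); and 11 integers whose partner 24−x falls outside [1,34].
Treating each of those 23 groups as a pigeonhole, one can pick one integer per group — 23 integers — with no two summing to 24.
The 24th integer lands in an occupied pair, forcing a sum of 24.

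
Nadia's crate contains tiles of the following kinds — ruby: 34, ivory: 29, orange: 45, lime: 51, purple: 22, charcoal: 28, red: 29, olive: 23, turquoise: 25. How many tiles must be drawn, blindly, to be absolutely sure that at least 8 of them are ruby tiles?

260

In the worst case for collecting ruby tiles, every non-ruby tile comes out first.
There are 29 + 45 + 51 + 22 + 28 + 29 + 23 + 25 = 252 non-ruby tiles altogether.
After those, each further tile must be ruby, so 252 + 8 = 260 draws guarantee 8 ruby tiles.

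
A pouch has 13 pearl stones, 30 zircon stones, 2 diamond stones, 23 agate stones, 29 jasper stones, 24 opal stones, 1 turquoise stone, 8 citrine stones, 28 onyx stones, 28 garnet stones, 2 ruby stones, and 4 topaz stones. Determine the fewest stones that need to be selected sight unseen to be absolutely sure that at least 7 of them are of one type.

Put each drawn stone into a box by type. The largest draw with every box below 7 takes min(count, 6) from each type; types with fewer than 6 contribute all they have.
Σ min(cᵢ, 6) = 6 + 6 + 2 + 6 + 6 + 6 + 1 + 6 + 6 + 6 + 2 + 4 = 57.
Draw number 57 + 1 = 58 must push one box to 7.

58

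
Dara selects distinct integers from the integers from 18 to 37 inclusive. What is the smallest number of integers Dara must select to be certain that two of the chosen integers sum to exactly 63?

A set avoiding the sum 63 can contain at most one of each pair {x, 63−x}, plus the 8 elements whose complement lies outside the range.
The integers 18, …, 31 (14 of them) are such a set: any two sum to at least 18+19 = 37 and at most 30+31 = 61 < 63.
By pigeonhole, any 15th integer completes one of the 6 pairs, so 15 choices force a sum of 63.

15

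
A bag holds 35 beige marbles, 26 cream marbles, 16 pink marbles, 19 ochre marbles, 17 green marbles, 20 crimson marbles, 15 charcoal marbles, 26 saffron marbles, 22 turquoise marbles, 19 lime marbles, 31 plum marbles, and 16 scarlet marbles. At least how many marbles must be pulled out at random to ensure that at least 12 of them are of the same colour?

An adversary could hand out at most 11 marbles per colour: 11 + 11 + 11 + 11 + 11 + 11 + 11 + 11 + 11 + 11 + 11 + 11 = 132 marbles and still no colour has 12.
By the pigeonhole principle, one more marble lands in a colour already at 11, so 133 draws are enough and 132 are not.

133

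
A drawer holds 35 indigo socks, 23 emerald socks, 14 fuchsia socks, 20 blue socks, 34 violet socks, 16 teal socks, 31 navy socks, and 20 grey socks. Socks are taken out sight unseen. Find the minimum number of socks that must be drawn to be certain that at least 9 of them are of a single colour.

65

By the pigeonhole principle, put each drawn sock into a box by colour. The largest draw with every box below 9 takes min(count, 8) from each colour.
Σ min(cᵢ, 8) = 8 + 8 + 8 + 8 + 8 + 8 + 8 + 8 = 64.
Draw number 64 + 1 = 65 must push one box to 9.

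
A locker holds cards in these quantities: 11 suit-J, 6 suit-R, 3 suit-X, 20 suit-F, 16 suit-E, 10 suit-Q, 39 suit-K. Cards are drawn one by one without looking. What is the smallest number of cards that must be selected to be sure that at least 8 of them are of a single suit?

An adversary could hand out at most 7 cards per suit (suit-R, suit-X run out sooner): 7 + 6 + 3 + 7 + 7 + 7 + 7 = 44 cards and still no suit has 8.
One more card lands in a suit already at 7, so 45 draws are enough and 44 are not.

45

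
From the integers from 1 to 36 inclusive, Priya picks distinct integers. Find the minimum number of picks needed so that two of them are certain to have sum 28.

Two chosen integers sum to 28 exactly when both halves of some pair {x, 28−x} with 1 ≤ x ≤ 28−x ≤ 27 are chosen — 13 such pairs.
The remaining 10 elements (those with no distinct partner in range) can never complete a 28-sum, so the worst case takes all of them and one from each pair: 10 + 13 = 23.
The 24th integer has to be the second member of some pair, so 23 + 1 = 24.

24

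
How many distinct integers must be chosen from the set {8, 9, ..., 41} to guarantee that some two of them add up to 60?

24

A set avoiding the sum 60 can contain at most one of each pair {x, 60−x}, plus the 12 elements whose complement lies outside the range or equal to its own complement.
The integers 8, …, 30 (23 of them) are such a set: any two sum to at least 8+9 = 17 and at most 29+30 = 59 < 60.
Pigeonhole: any 24th integer completes one of the 11 pairs, so 24 choices force a sum of 60.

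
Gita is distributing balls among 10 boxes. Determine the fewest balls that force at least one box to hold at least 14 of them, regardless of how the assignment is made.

With 130 balls one could put exactly 13 in each of the 10 boxes, and no box would reach 14.
One more ball must land in a box that already has 13, giving it 14.
So 10 × 13 + 1 = 131 balls are required.

131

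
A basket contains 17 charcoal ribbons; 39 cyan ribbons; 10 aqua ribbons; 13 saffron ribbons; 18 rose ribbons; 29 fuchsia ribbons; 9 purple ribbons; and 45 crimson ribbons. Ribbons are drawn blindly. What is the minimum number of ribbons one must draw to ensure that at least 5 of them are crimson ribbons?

In the worst case for collecting crimson ribbons, every non-crimson ribbon comes out first.
There are 17 + 39 + 10 + 13 + 18 + 29 + 9 = 135 non-crimson ribbons altogether.
After those, each further ribbon must be crimson, so 135 + 5 = 140 draws guarantee 5 crimson ribbons.

140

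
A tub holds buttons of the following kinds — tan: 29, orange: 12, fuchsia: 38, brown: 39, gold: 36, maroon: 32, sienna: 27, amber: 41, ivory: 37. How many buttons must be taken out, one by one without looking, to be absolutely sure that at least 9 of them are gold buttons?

264

In the worst case for collecting gold buttons, every non-gold button comes out first.
There are 29 + 12 + 38 + 39 + 32 + 27 + 41 + 37 = 255 non-gold buttons altogether.
After those, each further button must be gold, so 255 + 9 = 264 draws guarantee 9 gold buttons.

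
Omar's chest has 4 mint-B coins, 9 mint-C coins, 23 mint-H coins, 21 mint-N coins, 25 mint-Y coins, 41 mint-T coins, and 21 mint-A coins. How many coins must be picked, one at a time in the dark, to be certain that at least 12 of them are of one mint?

69

By pigeonhole, put each drawn coin into a box by mint. The largest draw with every box below 12 takes min(count, 11) from each mint; mints with fewer than 11 contribute all they have.
Σ min(cᵢ, 11) = 4 + 9 + 11 + 11 + 11 + 11 + 11 = 68.
Draw number 68 + 1 = 69 must push one box to 12.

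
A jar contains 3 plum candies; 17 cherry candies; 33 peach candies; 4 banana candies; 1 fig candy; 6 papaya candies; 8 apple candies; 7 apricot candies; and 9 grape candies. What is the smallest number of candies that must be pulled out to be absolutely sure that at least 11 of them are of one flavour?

59

An adversary could hand out at most 10 candies per flavour (7 flavours run out sooner): 3 + 10 + 10 + 4 + 1 + 6 + 8 + 7 + 9 = 58 candies and still no flavour has 11.
By pigeonhole, one more candy lands in a flavour already at 10, so 59 draws are enough and 58 are not.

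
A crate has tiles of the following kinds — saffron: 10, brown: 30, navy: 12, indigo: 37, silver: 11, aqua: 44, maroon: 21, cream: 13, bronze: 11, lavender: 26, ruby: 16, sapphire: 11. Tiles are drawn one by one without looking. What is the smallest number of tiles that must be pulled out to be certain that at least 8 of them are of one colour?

The 12 colours are the holes; the tiles drawn are the pigeons.
To avoid 8 of any one colour, the worst case takes at most 7 of each colour.
That gives 7 + 7 + 7 + 7 + 7 + 7 + 7 + 7 + 7 + 7 + 7 + 7 = 84 tiles with no colour reaching 8.
The next tile forces some colour to 8, so 84 + 1 = 85.

85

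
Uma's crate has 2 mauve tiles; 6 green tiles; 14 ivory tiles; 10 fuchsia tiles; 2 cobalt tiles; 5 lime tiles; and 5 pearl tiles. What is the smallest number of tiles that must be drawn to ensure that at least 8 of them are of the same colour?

35

Pigeonhole: the 7 colours are the holes; the tiles drawn are the pigeons.
To avoid 8 of any one colour, the worst case takes at most 7 of each colour, or every tile of a colour that has fewer than 7.
That gives 2 + 6 + 7 + 7 + 2 + 5 + 5 = 34 tiles with no colour reaching 8.
The next tile forces some colour to 8, so 34 + 1 = 35.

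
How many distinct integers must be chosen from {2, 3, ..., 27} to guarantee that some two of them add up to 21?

18

Two chosen integers sum to 21 exactly when both halves of some pair {x, 21−x} with 2 ≤ x ≤ 21−x ≤ 19 are chosen — 9 such pairs.
The remaining 8 elements (those with no distinct partner in range) can never complete a 21-sum, so the worst case takes all of them and one from each pair: 8 + 9 = 17.
By pigeonhole, the 18th integer has to be the second member of some pair, so 17 + 1 = 18.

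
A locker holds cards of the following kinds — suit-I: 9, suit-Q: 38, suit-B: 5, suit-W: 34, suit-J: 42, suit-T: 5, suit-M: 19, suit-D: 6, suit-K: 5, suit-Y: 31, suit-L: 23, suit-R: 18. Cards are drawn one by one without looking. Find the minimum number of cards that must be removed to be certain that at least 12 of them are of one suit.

108

Put each drawn card into a box by suit. The largest draw with every box below 12 takes min(count, 11) from each suit; suits with fewer than 11 contribute all they have.
Σ min(cᵢ, 11) = 9 + 11 + 5 + 11 + 11 + 5 + 11 + 6 + 5 + 11 + 11 + 11 = 107.
Draw number 107 + 1 = 108 must push one box to 12.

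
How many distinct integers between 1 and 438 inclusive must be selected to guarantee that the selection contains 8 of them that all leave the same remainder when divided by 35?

By pigeonhole, the 35 residue classes mod 35 are the pigeonholes.
With 245 integers one could put 7 in each residue class and have no class reach 8.
The 246th integer pushes some class to 8, so 35·7 + 1 = 246.

246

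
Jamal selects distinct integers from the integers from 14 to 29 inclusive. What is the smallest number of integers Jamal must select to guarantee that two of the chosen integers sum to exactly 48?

12

Group the elements by complementary pair {x, 48−x}: {19,29}, {20,28}, {21,27}, …, giving 5 two-element pairs, the single value 24 (it cannot pair with itself since the integers are distinct), and 5 integers whose partner 48−x falls outside [14,29].
Pigeonhole: treating each of those 11 groups as a pigeonhole, one can pick one integer per group — 11 integers — with no two summing to 48.
The 12th integer lands in an occupied pair, forcing a sum of 48.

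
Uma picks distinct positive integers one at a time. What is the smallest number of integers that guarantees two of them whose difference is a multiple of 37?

38

Integers whose pairwise differences are multiples of 37 are exactly those sharing a remainder mod 37. The 37 residue classes mod 37 are the pigeonholes.
With 37 integers one could put 1 in each residue class and have no class reach 2.
The 38th integer pushes some class to 2, so 37·1 + 1 = 38.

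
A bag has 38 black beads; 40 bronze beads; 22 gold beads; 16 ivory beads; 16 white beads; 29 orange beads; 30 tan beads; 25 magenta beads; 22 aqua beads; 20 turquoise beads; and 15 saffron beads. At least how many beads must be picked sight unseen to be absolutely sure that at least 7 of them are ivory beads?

In the worst case for collecting ivory beads, every non-ivory bead comes out first.
There are 38 + 40 + 22 + 16 + 29 + 30 + 25 + 22 + 20 + 15 = 257 non-ivory beads altogether.
After those, each further bead must be ivory, so 257 + 7 = 264 draws guarantee 7 ivory beads.

264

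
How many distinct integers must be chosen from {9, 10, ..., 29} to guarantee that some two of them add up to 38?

Group the elements by complementary pair {x, 38−x}: {9,29}, {10,28}, {11,27}, …, giving 10 two-element pairs and the single value 19 (it cannot pair with itself since the integers are distinct).
Pigeonhole: treating each of those 11 groups as a pigeonhole, one can pick one integer per group — 11 integers — with no two summing to 38.
The 12th integer lands in an occupied pair, forcing a sum of 38.

12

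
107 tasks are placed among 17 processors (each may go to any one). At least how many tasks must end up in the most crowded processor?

By the pigeonhole principle, the 17 processors are the holes and the 107 tasks are the pigeons.
If every processor held at most 6 tasks, the total would be at most 17 × 6 = 102, which is less than 107.
So some processor holds at least ⌈107/17⌉ = 7 tasks.

7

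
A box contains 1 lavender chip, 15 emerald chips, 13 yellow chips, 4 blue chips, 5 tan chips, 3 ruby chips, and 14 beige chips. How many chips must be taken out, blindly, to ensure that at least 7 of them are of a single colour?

The 7 colours are the holes; the chips drawn are the pigeons.
To avoid 7 of any one colour, the worst case takes at most 6 of each colour, or every chip of a colour that has fewer than 6.
That gives 1 + 6 + 6 + 4 + 5 + 3 + 6 = 31 chips with no colour reaching 7.
The next chip forces some colour to 7, so 31 + 1 = 32.

32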